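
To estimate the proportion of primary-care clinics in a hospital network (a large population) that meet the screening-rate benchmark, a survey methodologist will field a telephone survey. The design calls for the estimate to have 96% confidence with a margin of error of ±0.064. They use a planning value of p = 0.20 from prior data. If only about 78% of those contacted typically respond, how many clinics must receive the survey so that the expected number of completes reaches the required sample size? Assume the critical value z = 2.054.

212

Completed interviews needed: n₀ = 2.054² × 0.1600 / 0.064² ≈ 164.80 → 165.
At a 78% response rate, contacts needed = 165 / 0.78 ≈ 211.54 → 212.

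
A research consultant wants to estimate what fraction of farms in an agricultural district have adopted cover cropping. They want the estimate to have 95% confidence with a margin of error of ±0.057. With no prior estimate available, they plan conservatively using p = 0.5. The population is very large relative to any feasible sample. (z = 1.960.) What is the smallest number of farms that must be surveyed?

296

With p = 0.5, p(1−p) = 0.25.
n = z²·p(1−p)/E² = 1.960² × 0.2500 / 0.057² = 3.8416 × 0.2500 / 0.003249 ≈ 295.60.
Rounding up gives n = 296.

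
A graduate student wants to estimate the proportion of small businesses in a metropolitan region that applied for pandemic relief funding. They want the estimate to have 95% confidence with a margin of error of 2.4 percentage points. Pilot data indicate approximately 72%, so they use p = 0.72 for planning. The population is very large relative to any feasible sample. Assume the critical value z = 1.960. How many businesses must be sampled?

1345

With p = 0.72, p(1−p) = 0.2016.
n = z²·p(1−p)/E² = 1.960² × 0.2016 / 0.024² = 3.8416 × 0.2016 / 0.000576 ≈ 1344.56.
Rounding up gives n = 1345.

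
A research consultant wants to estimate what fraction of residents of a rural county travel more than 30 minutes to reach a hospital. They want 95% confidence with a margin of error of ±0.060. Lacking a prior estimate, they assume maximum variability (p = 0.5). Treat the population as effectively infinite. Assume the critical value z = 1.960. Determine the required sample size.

With p = 0.5, p(1−p) = 0.25.
n = z²·p(1−p)/E² = 1.960² × 0.2500 / 0.060² = 3.8416 × 0.2500 / 0.003600 ≈ 266.78.
Rounding up gives n = 267.

267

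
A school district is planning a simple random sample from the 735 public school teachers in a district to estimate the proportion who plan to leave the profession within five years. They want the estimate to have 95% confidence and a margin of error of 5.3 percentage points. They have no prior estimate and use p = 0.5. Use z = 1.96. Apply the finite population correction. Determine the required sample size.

Unadjusted: n₀ = 1.96² × 0.50 × 0.50 / 0.053² ≈ 341.90, so n₀ = 342.
Finite population correction with N = 735: n = n₀ / (1 + (n₀−1)/N) = 342 / (1 + 341/735) = 342 / 1.4639 ≈ 233.62.
Rounding up, n = 234.

234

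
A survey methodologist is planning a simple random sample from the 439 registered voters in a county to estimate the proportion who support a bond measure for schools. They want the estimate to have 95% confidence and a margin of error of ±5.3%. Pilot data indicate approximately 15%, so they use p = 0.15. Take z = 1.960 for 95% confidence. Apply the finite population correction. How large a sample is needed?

126

Unadjusted: n₀ = 1.960² × 0.15 × 0.85 / 0.053² ≈ 174.37, so n₀ = 175.
Finite population correction with N = 439: n = n₀ / (1 + (n₀−1)/N) = 175 / (1 + 174/439) = 175 / 1.3964 ≈ 125.33.
Rounding up, n = 126.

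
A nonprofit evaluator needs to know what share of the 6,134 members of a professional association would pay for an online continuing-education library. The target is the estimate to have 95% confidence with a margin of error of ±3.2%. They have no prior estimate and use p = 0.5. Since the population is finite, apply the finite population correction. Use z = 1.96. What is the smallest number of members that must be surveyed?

Unadjusted: n₀ = 1.96² × 0.50 × 0.50 / 0.032² ≈ 937.89, so n₀ = 938.
Finite population correction with N = 6,134: n = n₀ / (1 + (n₀−1)/N) = 938 / (1 + 937/6134) = 938 / 1.1528 ≈ 813.70.
Rounding up, n = 814.

814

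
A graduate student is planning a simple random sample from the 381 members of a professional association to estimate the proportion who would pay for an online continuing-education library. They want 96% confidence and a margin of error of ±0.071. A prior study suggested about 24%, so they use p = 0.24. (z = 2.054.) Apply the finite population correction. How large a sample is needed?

110

Unadjusted: n₀ = 2.054² × 0.24 × 0.76 / 0.071² ≈ 152.65, so n₀ = 153.
Finite population correction with N = 381: n = n₀ / (1 + (n₀−1)/N) = 153 / (1 + 152/381) = 153 / 1.3990 ≈ 109.37.
Rounding up, n = 110.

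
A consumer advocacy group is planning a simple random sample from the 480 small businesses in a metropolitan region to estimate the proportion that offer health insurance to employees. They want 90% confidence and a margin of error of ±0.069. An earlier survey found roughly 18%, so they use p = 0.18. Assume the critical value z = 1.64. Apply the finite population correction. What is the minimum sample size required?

72

Unadjusted: n₀ = 1.64² × 0.18 × 0.82 / 0.069² ≈ 83.38, so n₀ = 84.
Finite population correction with N = 480: n = n₀ / (1 + (n₀−1)/N) = 84 / (1 + 83/480) = 84 / 1.1729 ≈ 71.62.
Rounding up, n = 72.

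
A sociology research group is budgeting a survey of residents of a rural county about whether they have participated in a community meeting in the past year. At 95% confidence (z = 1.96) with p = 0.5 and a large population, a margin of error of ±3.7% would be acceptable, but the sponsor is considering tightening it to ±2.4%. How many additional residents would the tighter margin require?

At ±3.7%: n = 1.96² × 0.2500 / 0.037² ≈ 701.53 → 702.
At ±2.4%: n = 1.96² × 0.2500 / 0.024² ≈ 1667.36 → 1668.
Additional respondents: 1668 − 702 = 966.

966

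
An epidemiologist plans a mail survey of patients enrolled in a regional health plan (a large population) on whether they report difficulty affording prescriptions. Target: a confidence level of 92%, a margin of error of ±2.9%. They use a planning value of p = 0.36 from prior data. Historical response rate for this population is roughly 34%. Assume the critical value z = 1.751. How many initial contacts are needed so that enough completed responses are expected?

2471

Completed interviews needed: n₀ = 1.751² × 0.2304 / 0.029² ≈ 839.96 → 840.
At a 34% response rate, contacts needed = 840 / 0.34 ≈ 2470.59 → 2471.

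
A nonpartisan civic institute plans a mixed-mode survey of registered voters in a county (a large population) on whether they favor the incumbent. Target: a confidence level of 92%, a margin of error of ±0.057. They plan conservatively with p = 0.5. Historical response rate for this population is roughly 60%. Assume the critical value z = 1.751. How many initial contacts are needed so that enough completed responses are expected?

394

Completed interviews needed: n₀ = 1.751² × 0.2500 / 0.057² ≈ 235.92 → 236.
At a 60% response rate, contacts needed = 236 / 0.60 ≈ 393.33 → 394.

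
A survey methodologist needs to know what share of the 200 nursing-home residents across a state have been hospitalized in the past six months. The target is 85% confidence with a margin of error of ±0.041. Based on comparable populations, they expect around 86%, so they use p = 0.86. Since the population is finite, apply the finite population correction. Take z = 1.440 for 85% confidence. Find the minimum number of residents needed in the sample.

86

Unadjusted: n₀ = 1.440² × 0.86 × 0.14 / 0.041² ≈ 148.52, so n₀ = 149.
Finite population correction with N = 200: n = n₀ / (1 + (n₀−1)/N) = 149 / (1 + 148/200) = 149 / 1.7400 ≈ 85.63.
Rounding up, n = 86.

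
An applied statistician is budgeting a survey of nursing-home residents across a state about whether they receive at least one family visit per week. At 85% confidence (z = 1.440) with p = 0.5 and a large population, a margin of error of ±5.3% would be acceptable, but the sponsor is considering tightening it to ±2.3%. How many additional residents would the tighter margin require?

At ±5.3%: n = 1.440² × 0.2500 / 0.053² ≈ 184.55 → 185.
At ±2.3%: n = 1.440² × 0.2500 / 0.023² ≈ 979.96 → 980.
Additional respondents: 980 − 185 = 795.

795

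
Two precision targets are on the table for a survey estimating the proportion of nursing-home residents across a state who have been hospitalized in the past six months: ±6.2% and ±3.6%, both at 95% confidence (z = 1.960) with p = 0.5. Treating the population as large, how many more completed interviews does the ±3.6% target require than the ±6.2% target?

492

At ±6.2%: n = 1.960² × 0.2500 / 0.062² ≈ 249.84 → 250.
At ±3.6%: n = 1.960² × 0.2500 / 0.036² ≈ 741.05 → 742.
Additional respondents: 742 − 250 = 492.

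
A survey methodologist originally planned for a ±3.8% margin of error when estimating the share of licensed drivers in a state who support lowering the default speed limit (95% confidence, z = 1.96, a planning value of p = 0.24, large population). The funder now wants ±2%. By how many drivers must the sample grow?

1266

At ±3.8%: n = 1.96² × 0.1824 / 0.038² ≈ 485.25 → 486.
At ±2%: n = 1.96² × 0.1824 / 0.020² ≈ 1751.77 → 1752.
Additional respondents: 1752 − 486 = 1266.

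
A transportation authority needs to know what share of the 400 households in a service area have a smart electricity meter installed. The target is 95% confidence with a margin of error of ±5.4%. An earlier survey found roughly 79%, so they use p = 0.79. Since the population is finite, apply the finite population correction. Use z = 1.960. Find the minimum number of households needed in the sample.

142

Unadjusted: n₀ = 1.960² × 0.79 × 0.21 / 0.054² ≈ 218.56, so n₀ = 219.
Finite population correction with N = 400: n = n₀ / (1 + (n₀−1)/N) = 219 / (1 + 218/400) = 219 / 1.5450 ≈ 141.75.
Rounding up, n = 142.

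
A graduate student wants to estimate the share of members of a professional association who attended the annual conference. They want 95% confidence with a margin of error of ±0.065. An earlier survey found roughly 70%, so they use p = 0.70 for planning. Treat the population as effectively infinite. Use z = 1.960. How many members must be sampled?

191

With p = 0.70, p(1−p) = 0.2100.
n = z²·p(1−p)/E² = 1.960² × 0.2100 / 0.065² = 3.8416 × 0.2100 / 0.004225 ≈ 190.94.
Rounding up gives n = 191.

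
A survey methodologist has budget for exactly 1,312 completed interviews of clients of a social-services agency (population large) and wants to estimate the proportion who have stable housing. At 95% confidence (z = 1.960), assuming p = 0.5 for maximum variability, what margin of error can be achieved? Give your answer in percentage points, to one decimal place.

SE(p̂) = √[p(1−p)/n] = √[0.2500/1312] = 0.01380.
E = z × SE = 1.960 × 0.01380 = 0.02706, or 2.7 percentage points.

2.7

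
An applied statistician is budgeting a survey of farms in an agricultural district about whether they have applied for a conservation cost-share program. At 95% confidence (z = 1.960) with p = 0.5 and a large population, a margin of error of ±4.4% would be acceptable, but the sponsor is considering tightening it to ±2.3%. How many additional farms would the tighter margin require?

1319

At ±4.4%: n = 1.960² × 0.2500 / 0.044² ≈ 496.07 → 497.
At ±2.3%: n = 1.960² × 0.2500 / 0.023² ≈ 1815.50 → 1816.
Additional respondents: 1816 − 497 = 1319.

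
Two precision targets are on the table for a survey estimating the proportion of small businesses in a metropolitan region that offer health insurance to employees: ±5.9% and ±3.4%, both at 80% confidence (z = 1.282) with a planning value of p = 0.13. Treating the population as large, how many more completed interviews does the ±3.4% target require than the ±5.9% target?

107

At ±5.9%: n = 1.282² × 0.1131 / 0.059² ≈ 53.40 → 54.
At ±3.4%: n = 1.282² × 0.1131 / 0.034² ≈ 160.80 → 161.
Additional respondents: 161 − 54 = 107.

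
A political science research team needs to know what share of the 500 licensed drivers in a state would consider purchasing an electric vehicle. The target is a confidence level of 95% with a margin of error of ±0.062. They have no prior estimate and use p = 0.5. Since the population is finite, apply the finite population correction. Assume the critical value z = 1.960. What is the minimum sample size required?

Unadjusted: n₀ = 1.960² × 0.50 × 0.50 / 0.062² ≈ 249.84, so n₀ = 250.
Finite population correction with N = 500: n = n₀ / (1 + (n₀−1)/N) = 250 / (1 + 249/500) = 250 / 1.4980 ≈ 166.89.
Rounding up, n = 167.

167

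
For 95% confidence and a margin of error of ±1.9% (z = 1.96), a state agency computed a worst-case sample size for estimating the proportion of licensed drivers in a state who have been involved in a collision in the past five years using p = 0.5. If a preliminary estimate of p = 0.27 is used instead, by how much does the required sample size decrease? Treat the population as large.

Conservative (p = 0.5): n = 1.96² × 0.25 / 0.019² ≈ 2660.39 → 2661.
Using p = 0.27: p(1−p) = 0.1971, so n = 1.96² × 0.1971 / 0.019² ≈ 2097.45 → 2098.
Reduction: 2661 − 2098 = 563.

563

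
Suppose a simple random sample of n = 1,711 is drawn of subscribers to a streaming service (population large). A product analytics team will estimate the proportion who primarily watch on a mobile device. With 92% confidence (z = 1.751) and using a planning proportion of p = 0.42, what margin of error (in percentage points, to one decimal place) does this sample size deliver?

SE(p̂) = √[p(1−p)/n] = √[0.2436/1711] = 0.01193.
E = z × SE = 1.751 × 0.01193 = 0.02089, or 2.1 percentage points.

2.1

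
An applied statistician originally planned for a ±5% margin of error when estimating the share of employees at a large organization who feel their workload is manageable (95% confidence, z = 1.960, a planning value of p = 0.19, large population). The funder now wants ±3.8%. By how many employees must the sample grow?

At ±5%: n = 1.960² × 0.1539 / 0.050² ≈ 236.49 → 237.
At ±3.8%: n = 1.960² × 0.1539 / 0.038² ≈ 409.43 → 410.
Additional respondents: 410 − 237 = 173.

173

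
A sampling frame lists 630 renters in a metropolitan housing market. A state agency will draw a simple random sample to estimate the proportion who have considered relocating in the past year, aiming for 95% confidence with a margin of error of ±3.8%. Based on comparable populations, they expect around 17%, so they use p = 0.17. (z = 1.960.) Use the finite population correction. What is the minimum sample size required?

Unadjusted: n₀ = 1.960² × 0.17 × 0.83 / 0.038² ≈ 375.38, so n₀ = 376.
Finite population correction with N = 630: n = n₀ / (1 + (n₀−1)/N) = 376 / (1 + 375/630) = 376 / 1.5952 ≈ 235.70.
Rounding up, n = 236.

236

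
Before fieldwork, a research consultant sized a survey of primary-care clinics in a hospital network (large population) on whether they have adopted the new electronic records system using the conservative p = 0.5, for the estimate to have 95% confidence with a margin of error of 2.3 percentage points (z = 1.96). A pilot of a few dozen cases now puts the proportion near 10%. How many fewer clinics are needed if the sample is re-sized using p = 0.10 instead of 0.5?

1162

Conservative (p = 0.5): n = 1.96² × 0.25 / 0.023² ≈ 1815.50 → 1816.
Using p = 0.10: p(1−p) = 0.0900, so n = 1.96² × 0.0900 / 0.023² ≈ 653.58 → 654.
Reduction: 1816 − 654 = 1162.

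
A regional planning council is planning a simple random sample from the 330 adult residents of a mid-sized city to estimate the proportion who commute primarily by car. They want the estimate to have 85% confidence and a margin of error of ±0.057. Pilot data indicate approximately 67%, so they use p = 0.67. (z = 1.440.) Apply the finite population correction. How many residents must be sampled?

100

Unadjusted: n₀ = 1.440² × 0.67 × 0.33 / 0.057² ≈ 141.11, so n₀ = 142.
Finite population correction with N = 330: n = n₀ / (1 + (n₀−1)/N) = 142 / (1 + 141/330) = 142 / 1.4273 ≈ 99.49.
Rounding up, n = 100.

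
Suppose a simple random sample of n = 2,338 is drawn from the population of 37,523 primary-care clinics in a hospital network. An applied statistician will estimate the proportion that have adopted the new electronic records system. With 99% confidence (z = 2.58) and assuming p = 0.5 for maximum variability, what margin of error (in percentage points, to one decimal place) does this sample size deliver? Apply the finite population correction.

Finite-population factor: (N−n)/(N−1) = (37523−2338)/(37523−1) = 0.9377.
SE(p̂) = √[p(1−p)/n · (N−n)/(N−1)] = √[0.2500/2338 × 0.9377] = 0.01001.
E = z × SE = 2.58 × 0.01001 = 0.02583 ≈ 2.6 percentage points.

2.6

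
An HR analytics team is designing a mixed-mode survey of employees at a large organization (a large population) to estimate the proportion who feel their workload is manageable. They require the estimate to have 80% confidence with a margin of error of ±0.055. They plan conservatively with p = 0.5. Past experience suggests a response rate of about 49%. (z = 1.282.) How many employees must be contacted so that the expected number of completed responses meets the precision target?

Completed interviews needed: n₀ = 1.282² × 0.2500 / 0.055² ≈ 135.83 → 136.
At a 49% response rate, contacts needed = 136 / 0.49 ≈ 277.55 → 278.

278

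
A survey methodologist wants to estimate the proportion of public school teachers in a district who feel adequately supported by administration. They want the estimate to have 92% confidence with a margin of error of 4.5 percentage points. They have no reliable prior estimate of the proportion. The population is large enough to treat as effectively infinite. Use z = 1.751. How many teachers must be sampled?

With no prior estimate, use p = 0.5, giving p(1−p) = 0.25.
n = z²·p(1−p)/E² = 1.751² × 0.2500 / 0.045² = 3.0660 × 0.2500 / 0.002025 ≈ 378.52.
Rounding up gives n = 379.

379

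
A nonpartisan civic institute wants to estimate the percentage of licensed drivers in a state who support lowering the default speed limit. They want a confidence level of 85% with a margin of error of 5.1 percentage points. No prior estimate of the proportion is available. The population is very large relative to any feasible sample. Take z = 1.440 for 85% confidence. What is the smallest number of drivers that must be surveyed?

200

With no prior estimate, use p = 0.5, giving p(1−p) = 0.25.
n = z²·p(1−p)/E² = 1.440² × 0.2500 / 0.051² = 2.0736 × 0.2500 / 0.002601 ≈ 199.31.
Rounding up gives n = 200.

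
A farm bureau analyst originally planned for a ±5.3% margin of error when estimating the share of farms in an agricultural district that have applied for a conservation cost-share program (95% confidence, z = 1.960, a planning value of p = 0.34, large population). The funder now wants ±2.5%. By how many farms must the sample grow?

1073

At ±5.3%: n = 1.960² × 0.2244 / 0.053² ≈ 306.89 → 307.
At ±2.5%: n = 1.960² × 0.2244 / 0.025² ≈ 1379.29 → 1380.
Additional respondents: 1380 − 307 = 1073.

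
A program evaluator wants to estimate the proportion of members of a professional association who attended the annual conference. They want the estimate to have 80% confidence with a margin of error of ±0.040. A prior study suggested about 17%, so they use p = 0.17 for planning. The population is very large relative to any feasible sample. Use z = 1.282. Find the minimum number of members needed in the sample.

With p = 0.17, p(1−p) = 0.1411.
n = z²·p(1−p)/E² = 1.282² × 0.1411 / 0.040² = 1.6435 × 0.1411 / 0.001600 ≈ 144.94.
Rounding up gives n = 145.

145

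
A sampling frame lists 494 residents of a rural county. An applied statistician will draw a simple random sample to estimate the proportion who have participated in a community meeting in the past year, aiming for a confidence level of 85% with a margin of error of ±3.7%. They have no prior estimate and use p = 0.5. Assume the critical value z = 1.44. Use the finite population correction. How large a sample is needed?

Unadjusted: n₀ = 1.44² × 0.50 × 0.50 / 0.037² ≈ 378.67, so n₀ = 379.
Finite population correction with N = 494: n = n₀ / (1 + (n₀−1)/N) = 379 / (1 + 378/494) = 379 / 1.7652 ≈ 214.71.
Rounding up, n = 215.

215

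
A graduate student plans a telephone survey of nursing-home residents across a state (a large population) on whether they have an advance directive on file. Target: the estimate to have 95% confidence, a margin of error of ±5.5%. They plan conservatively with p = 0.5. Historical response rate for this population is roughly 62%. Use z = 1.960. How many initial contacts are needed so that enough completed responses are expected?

Completed interviews needed: n₀ = 1.960² × 0.2500 / 0.055² ≈ 317.49 → 318.
At a 62% response rate, contacts needed = 318 / 0.62 ≈ 512.90 → 513.

513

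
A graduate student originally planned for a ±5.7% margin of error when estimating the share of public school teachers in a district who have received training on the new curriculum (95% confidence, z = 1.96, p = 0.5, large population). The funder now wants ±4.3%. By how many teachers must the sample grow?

At ±5.7%: n = 1.96² × 0.2500 / 0.057² ≈ 295.60 → 296.
At ±4.3%: n = 1.96² × 0.2500 / 0.043² ≈ 519.42 → 520.
Additional respondents: 520 − 296 = 224.

224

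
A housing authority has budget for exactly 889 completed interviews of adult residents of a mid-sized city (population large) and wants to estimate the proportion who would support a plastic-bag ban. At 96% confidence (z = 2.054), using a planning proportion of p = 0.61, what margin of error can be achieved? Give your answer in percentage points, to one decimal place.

3.4

SE(p̂) = √[p(1−p)/n] = √[0.2379/889] = 0.01636.
E = z × SE = 2.054 × 0.01636 = 0.03360, or 3.4 percentage points.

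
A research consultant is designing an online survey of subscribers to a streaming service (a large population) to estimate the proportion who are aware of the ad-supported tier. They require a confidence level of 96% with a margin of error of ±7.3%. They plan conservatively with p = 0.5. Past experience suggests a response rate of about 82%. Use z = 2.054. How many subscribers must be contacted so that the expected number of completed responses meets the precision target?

Completed interviews needed: n₀ = 2.054² × 0.2500 / 0.073² ≈ 197.92 → 198.
At an 82% response rate, contacts needed = 198 / 0.82 ≈ 241.46 → 242.

242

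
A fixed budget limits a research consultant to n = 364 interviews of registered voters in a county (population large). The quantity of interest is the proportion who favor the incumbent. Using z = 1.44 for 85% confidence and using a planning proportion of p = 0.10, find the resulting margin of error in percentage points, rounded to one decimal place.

2.3

SE(p̂) = √[p(1−p)/n] = √[0.0900/364] = 0.01572.
E = z × SE = 1.44 × 0.01572 = 0.02264, or 2.3 percentage points.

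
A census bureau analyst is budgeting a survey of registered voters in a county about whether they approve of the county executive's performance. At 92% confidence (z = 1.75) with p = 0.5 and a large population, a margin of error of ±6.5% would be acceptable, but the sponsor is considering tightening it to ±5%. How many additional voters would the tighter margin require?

At ±6.5%: n = 1.75² × 0.2500 / 0.065² ≈ 181.21 → 182.
At ±5%: n = 1.75² × 0.2500 / 0.050² ≈ 306.25 → 307.
Additional respondents: 307 − 182 = 125.

125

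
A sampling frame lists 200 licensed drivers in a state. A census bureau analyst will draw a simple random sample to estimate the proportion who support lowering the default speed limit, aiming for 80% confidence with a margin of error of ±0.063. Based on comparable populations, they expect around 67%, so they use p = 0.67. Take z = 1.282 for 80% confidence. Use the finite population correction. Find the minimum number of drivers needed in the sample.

Unadjusted: n₀ = 1.282² × 0.67 × 0.33 / 0.063² ≈ 91.56, so n₀ = 92.
Finite population correction with N = 200: n = n₀ / (1 + (n₀−1)/N) = 92 / (1 + 91/200) = 92 / 1.4550 ≈ 63.23.
Rounding up, n = 64.

64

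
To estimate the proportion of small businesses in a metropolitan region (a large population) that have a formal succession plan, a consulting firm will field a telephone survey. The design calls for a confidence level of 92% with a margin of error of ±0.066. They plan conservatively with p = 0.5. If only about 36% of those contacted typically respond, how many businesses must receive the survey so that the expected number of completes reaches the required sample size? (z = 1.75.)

489

Completed interviews needed: n₀ = 1.75² × 0.2500 / 0.066² ≈ 175.76 → 176.
At a 36% response rate, contacts needed = 176 / 0.36 ≈ 488.89 → 489.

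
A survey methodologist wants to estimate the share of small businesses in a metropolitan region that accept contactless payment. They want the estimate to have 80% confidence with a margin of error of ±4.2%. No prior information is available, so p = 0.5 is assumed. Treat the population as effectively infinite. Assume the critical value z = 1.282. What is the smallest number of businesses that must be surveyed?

With p = 0.5, p(1−p) = 0.25.
n = z²·p(1−p)/E² = 1.282² × 0.2500 / 0.042² = 1.6435 × 0.2500 / 0.001764 ≈ 232.93.
Rounding up gives n = 233.

233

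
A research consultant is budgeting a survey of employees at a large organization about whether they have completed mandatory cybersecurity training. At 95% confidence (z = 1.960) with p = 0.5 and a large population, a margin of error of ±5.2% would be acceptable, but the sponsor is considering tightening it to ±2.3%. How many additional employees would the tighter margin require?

1460

At ±5.2%: n = 1.960² × 0.2500 / 0.052² ≈ 355.18 → 356.
At ±2.3%: n = 1.960² × 0.2500 / 0.023² ≈ 1815.50 → 1816.
Additional respondents: 1816 − 356 = 1460.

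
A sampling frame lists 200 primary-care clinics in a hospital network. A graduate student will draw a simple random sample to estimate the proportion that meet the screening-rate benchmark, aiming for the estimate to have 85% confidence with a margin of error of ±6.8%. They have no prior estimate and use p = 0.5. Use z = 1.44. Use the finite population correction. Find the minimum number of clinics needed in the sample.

73

Unadjusted: n₀ = 1.44² × 0.50 × 0.50 / 0.068² ≈ 112.11, so n₀ = 113.
Finite population correction with N = 200: n = n₀ / (1 + (n₀−1)/N) = 113 / (1 + 112/200) = 113 / 1.5600 ≈ 72.44.
Rounding up, n = 73.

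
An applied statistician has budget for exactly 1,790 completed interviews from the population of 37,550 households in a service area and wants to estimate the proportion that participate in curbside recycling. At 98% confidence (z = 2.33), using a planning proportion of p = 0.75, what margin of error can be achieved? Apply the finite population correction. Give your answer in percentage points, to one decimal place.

Finite-population factor: (N−n)/(N−1) = (37550−1790)/(37550−1) = 0.9524.
SE(p̂) = √[p(1−p)/n · (N−n)/(N−1)] = √[0.1875/1790 × 0.9524] = 0.00999.
E = z × SE = 2.33 × 0.00999 = 0.02327 ≈ 2.3 percentage points.

2.3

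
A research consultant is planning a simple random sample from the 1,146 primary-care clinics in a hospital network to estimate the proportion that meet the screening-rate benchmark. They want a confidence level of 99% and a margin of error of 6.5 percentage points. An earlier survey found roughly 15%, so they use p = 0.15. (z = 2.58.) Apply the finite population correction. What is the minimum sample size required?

172

Unadjusted: n₀ = 2.58² × 0.15 × 0.85 / 0.065² ≈ 200.87, so n₀ = 201.
Finite population correction with N = 1,146: n = n₀ / (1 + (n₀−1)/N) = 201 / (1 + 200/1146) = 201 / 1.1745 ≈ 171.13.
Rounding up, n = 172.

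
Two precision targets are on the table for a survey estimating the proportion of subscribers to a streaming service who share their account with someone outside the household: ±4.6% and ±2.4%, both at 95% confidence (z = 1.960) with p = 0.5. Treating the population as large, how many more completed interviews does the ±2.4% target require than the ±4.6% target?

1214

At ±4.6%: n = 1.960² × 0.2500 / 0.046² ≈ 453.88 → 454.
At ±2.4%: n = 1.960² × 0.2500 / 0.024² ≈ 1667.36 → 1668.
Additional respondents: 1668 − 454 = 1214.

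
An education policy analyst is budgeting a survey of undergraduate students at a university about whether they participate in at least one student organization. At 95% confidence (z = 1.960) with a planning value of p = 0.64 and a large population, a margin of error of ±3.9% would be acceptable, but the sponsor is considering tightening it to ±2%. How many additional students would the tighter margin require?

1631

At ±3.9%: n = 1.960² × 0.2304 / 0.039² ≈ 581.92 → 582.
At ±2%: n = 1.960² × 0.2304 / 0.020² ≈ 2212.76 → 2213.
Additional respondents: 2213 − 582 = 1631.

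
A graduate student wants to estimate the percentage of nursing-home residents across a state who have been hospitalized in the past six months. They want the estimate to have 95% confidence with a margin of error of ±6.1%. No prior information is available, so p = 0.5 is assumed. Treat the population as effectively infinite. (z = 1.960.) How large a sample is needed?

259

With p = 0.5, p(1−p) = 0.25.
n = z²·p(1−p)/E² = 1.960² × 0.2500 / 0.061² = 3.8416 × 0.2500 / 0.003721 ≈ 258.10.
Rounding up gives n = 259.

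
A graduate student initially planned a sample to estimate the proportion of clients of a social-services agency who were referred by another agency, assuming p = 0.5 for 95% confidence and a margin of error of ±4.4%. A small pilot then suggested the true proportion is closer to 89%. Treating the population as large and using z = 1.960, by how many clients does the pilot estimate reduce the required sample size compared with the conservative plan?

302

Conservative (p = 0.5): n = 1.960² × 0.25 / 0.044² ≈ 496.07 → 497.
Using p = 0.89: p(1−p) = 0.0979, so n = 1.960² × 0.0979 / 0.044² ≈ 194.26 → 195.
Reduction: 497 − 195 = 302.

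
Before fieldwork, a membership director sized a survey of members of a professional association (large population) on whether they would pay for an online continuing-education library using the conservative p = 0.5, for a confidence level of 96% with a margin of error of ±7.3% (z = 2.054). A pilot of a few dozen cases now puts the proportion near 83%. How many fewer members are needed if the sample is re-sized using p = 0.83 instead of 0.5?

Conservative (p = 0.5): n = 2.054² × 0.25 / 0.073² ≈ 197.92 → 198.
Using p = 0.83: p(1−p) = 0.1411, so n = 2.054² × 0.1411 / 0.073² ≈ 111.71 → 112.
Reduction: 198 − 112 = 86.

86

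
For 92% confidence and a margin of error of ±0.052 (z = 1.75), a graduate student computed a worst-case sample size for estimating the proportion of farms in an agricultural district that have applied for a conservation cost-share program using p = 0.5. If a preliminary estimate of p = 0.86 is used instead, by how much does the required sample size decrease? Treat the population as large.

Conservative (p = 0.5): n = 1.75² × 0.25 / 0.052² ≈ 283.15 → 284.
Using p = 0.86: p(1−p) = 0.1204, so n = 1.75² × 0.1204 / 0.052² ≈ 136.36 → 137.
Reduction: 284 − 137 = 147.

147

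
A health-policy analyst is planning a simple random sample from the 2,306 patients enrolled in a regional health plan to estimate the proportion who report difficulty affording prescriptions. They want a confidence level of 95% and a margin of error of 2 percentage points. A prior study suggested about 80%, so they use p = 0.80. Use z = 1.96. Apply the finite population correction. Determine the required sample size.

Unadjusted: n₀ = 1.96² × 0.80 × 0.20 / 0.020² ≈ 1536.64, so n₀ = 1537.
Finite population correction with N = 2,306: n = n₀ / (1 + (n₀−1)/N) = 1537 / (1 + 1536/2306) = 1537 / 1.6661 ≈ 922.52.
Rounding up, n = 923.

923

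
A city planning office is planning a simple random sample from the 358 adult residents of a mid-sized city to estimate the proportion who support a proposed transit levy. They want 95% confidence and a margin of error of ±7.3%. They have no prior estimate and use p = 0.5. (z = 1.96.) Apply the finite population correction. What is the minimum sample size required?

121

Unadjusted: n₀ = 1.96² × 0.50 × 0.50 / 0.073² ≈ 180.22, so n₀ = 181.
Finite population correction with N = 358: n = n₀ / (1 + (n₀−1)/N) = 181 / (1 + 180/358) = 181 / 1.5028 ≈ 120.44.
Rounding up, n = 121.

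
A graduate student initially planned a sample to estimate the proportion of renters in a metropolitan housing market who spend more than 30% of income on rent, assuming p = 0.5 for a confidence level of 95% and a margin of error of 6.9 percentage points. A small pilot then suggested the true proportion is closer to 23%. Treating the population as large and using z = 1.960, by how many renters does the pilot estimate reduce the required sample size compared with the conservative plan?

59

Conservative (p = 0.5): n = 1.960² × 0.25 / 0.069² ≈ 201.72 → 202.
Using p = 0.23: p(1−p) = 0.1771, so n = 1.960² × 0.1771 / 0.069² ≈ 142.90 → 143.
Reduction: 202 − 143 = 59.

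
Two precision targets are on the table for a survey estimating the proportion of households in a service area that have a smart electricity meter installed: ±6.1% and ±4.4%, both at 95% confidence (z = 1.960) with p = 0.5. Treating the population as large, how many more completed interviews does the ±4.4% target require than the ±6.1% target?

238

At ±6.1%: n = 1.960² × 0.2500 / 0.061² ≈ 258.10 → 259.
At ±4.4%: n = 1.960² × 0.2500 / 0.044² ≈ 496.07 → 497.
Additional respondents: 497 − 259 = 238.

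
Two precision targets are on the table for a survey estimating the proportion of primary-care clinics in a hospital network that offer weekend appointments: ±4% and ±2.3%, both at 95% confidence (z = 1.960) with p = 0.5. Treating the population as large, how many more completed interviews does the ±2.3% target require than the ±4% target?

At ±4%: n = 1.960² × 0.2500 / 0.040² ≈ 600.25 → 601.
At ±2.3%: n = 1.960² × 0.2500 / 0.023² ≈ 1815.50 → 1816.
Additional respondents: 1816 − 601 = 1215.

1215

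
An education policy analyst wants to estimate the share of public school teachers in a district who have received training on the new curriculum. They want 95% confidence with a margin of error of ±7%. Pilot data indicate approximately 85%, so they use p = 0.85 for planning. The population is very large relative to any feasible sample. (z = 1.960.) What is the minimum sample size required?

With p = 0.85, p(1−p) = 0.1275.
n = z²·p(1−p)/E² = 1.960² × 0.1275 / 0.070² = 3.8416 × 0.1275 / 0.004900 ≈ 99.96.
Rounding up gives n = 100.

100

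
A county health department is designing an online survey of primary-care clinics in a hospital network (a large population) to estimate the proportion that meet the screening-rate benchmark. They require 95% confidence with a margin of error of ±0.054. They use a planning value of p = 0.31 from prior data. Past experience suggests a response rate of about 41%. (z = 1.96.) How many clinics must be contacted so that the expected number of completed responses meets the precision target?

Completed interviews needed: n₀ = 1.96² × 0.2139 / 0.054² ≈ 281.80 → 282.
At a 41% response rate, contacts needed = 282 / 0.41 ≈ 687.80 → 688.

688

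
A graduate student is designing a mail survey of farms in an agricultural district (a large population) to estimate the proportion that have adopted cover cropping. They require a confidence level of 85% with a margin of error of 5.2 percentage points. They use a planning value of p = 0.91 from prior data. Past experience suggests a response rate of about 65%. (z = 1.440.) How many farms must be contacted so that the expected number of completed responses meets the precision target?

Completed interviews needed: n₀ = 1.440² × 0.0819 / 0.052² ≈ 62.81 → 63.
At a 65% response rate, contacts needed = 63 / 0.65 ≈ 96.92 → 97.

97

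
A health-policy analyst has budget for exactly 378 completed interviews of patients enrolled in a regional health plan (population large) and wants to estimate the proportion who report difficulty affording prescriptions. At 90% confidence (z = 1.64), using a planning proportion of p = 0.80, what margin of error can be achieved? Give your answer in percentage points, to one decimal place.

3.4

SE(p̂) = √[p(1−p)/n] = √[0.1600/378] = 0.02057.
E = z × SE = 1.64 × 0.02057 = 0.03374, or 3.4 percentage points.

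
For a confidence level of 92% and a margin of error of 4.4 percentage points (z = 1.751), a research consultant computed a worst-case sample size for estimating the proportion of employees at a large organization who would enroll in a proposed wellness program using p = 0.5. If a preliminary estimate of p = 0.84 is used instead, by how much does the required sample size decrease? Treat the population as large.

Conservative (p = 0.5): n = 1.751² × 0.25 / 0.044² ≈ 395.92 → 396.
Using p = 0.84: p(1−p) = 0.1344, so n = 1.751² × 0.1344 / 0.044² ≈ 212.85 → 213.
Reduction: 396 − 213 = 183.

183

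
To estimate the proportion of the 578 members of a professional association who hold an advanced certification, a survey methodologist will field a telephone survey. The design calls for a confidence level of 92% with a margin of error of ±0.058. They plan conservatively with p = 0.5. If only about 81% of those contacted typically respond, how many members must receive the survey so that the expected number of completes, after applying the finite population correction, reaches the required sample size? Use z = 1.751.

203

Completed interviews needed (unadjusted): n₀ = 1.751² × 0.2500 / 0.058² ≈ 227.85 → 228.
FPC for N = 578: n = 228 / (1 + 227/578) = 228 / 1.3927 ≈ 163.71 → 164.
At an 81% response rate, contacts needed = 164 / 0.81 ≈ 202.47 → 203.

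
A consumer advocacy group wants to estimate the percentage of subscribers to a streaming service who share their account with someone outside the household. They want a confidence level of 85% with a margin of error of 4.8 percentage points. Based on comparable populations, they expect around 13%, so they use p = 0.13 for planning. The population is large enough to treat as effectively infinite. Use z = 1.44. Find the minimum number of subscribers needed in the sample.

With p = 0.13, p(1−p) = 0.1131.
n = z²·p(1−p)/E² = 1.44² × 0.1131 / 0.048² = 2.0736 × 0.1131 / 0.002304 ≈ 101.79.
Rounding up gives n = 102.

102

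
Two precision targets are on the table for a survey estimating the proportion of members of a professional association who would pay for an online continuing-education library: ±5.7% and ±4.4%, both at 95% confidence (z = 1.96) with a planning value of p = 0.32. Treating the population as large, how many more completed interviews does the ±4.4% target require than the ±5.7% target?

At ±5.7%: n = 1.96² × 0.2176 / 0.057² ≈ 257.29 → 258.
At ±4.4%: n = 1.96² × 0.2176 / 0.044² ≈ 431.78 → 432.
Additional respondents: 432 − 258 = 174.

174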